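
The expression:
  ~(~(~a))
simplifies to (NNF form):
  ~a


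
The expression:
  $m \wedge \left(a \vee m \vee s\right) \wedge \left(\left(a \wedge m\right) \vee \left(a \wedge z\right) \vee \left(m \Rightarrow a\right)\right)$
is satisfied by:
  {a: True, m: True}


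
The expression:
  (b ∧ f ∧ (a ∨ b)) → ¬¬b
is always true.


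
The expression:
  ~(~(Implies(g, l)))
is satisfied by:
  {l: True, g: False}
  {g: False, l: False}
  {g: True, l: True}


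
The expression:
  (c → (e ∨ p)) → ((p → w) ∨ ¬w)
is always true.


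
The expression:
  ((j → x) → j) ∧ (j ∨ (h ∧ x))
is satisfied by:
  {j: True}


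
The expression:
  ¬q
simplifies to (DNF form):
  ¬q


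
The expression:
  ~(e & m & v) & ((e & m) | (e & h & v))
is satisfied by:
  {m: True, e: True, h: True, v: False}
  {m: True, e: True, h: False, v: False}
  {v: True, e: True, h: True, m: False}


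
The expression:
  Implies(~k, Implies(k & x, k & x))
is always true.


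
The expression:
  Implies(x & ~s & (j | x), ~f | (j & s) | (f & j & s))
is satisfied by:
  {s: True, x: False, f: False}
  {s: False, x: False, f: False}
  {f: True, s: True, x: False}
  {f: True, s: False, x: False}
  {x: True, s: True, f: False}
  {x: True, s: False, f: False}
  {x: True, f: True, s: True}


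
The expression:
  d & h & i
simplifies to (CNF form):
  d & h & i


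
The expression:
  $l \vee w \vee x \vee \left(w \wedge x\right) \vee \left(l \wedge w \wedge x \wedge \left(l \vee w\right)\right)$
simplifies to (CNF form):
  $l \vee w \vee x$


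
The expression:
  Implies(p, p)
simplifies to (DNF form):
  True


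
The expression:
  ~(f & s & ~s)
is always true.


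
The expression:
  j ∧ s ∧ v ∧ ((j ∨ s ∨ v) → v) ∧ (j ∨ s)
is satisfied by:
  {j: True, s: True, v: True}


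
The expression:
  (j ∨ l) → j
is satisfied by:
  {j: True, l: False}
  {l: False, j: False}
  {l: True, j: True}


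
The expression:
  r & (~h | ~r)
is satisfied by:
  {r: True, h: False}


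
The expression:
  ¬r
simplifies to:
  ¬r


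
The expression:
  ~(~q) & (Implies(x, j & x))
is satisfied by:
  {j: True, q: True, x: False}
  {q: True, x: False, j: False}
  {x: True, j: True, q: True}


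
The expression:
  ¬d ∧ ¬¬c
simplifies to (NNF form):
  c ∧ ¬d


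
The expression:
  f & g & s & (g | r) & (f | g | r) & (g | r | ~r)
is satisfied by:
  {g: True, s: True, f: True}


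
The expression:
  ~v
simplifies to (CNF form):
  ~v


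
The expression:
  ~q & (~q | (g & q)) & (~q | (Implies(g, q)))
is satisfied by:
  {q: False}


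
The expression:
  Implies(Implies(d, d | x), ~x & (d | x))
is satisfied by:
  {d: True, x: False}


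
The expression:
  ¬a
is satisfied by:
  {a: False}


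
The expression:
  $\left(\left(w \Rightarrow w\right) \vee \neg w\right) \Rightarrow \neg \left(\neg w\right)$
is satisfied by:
  {w: True}


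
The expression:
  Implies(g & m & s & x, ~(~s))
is always true.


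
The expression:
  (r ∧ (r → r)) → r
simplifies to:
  True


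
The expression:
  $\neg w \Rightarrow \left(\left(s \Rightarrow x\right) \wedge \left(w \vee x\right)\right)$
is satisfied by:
  {x: True, w: True}
  {x: True, w: False}
  {w: True, x: False}


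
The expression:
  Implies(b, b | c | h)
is always true.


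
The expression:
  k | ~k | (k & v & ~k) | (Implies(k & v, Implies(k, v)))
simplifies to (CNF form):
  True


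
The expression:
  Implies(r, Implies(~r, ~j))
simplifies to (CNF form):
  True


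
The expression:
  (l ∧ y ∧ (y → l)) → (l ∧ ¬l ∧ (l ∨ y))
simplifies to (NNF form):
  ¬l ∨ ¬y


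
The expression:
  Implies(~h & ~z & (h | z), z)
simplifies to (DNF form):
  True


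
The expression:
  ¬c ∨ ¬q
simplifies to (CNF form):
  ¬c ∨ ¬q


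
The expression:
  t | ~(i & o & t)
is always true.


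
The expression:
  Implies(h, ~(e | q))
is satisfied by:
  {e: False, h: False, q: False}
  {q: True, e: False, h: False}
  {e: True, q: False, h: False}
  {q: True, e: True, h: False}
  {h: True, q: False, e: False}


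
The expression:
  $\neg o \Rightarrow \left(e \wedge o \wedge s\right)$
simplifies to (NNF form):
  $o$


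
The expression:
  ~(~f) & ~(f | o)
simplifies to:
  False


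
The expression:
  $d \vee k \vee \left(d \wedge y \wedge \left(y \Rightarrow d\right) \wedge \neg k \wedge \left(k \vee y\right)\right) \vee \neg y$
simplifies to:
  $d \vee k \vee \neg y$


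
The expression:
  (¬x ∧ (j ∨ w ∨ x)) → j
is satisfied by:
  {j: True, x: True, w: False}
  {j: True, w: False, x: False}
  {x: True, w: False, j: False}
  {x: False, w: False, j: False}
  {j: True, x: True, w: True}
  {j: True, w: True, x: False}
  {x: True, w: True, j: False}


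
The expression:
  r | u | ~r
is always true.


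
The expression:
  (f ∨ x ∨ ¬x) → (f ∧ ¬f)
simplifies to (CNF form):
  False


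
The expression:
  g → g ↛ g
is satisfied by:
  {g: False}


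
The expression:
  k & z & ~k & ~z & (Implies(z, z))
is never true.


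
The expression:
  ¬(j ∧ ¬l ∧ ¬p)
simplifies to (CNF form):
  l ∨ p ∨ ¬j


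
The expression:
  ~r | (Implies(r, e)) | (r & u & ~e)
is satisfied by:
  {e: True, u: True, r: False}
  {e: True, u: False, r: False}
  {u: True, e: False, r: False}
  {e: False, u: False, r: False}
  {r: True, e: True, u: True}
  {r: True, e: True, u: False}
  {r: True, u: True, e: False}


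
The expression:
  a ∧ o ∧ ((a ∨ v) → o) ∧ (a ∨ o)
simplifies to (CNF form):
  a ∧ o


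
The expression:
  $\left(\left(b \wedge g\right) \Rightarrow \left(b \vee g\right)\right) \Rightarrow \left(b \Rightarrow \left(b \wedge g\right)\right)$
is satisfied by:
  {g: True, b: False}
  {b: False, g: False}
  {b: True, g: True}


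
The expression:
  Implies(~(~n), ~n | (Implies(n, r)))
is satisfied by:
  {r: True, n: False}
  {n: False, r: False}
  {n: True, r: True}


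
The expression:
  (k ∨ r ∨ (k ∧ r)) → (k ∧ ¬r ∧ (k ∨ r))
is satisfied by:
  {r: False}


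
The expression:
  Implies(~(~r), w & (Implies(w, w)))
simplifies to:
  w | ~r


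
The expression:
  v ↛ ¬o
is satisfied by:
  {o: True, v: True}


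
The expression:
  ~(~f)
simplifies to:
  f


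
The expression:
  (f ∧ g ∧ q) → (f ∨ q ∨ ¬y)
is always true.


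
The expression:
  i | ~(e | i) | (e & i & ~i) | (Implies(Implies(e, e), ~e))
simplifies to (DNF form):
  i | ~e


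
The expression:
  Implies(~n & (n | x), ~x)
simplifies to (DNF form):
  n | ~x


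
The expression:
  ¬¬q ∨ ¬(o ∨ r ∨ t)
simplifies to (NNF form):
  q ∨ (¬o ∧ ¬r ∧ ¬t)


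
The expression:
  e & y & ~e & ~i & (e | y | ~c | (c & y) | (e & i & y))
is never true.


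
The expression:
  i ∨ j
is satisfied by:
  {i: True, j: True}
  {i: True, j: False}
  {j: True, i: False}


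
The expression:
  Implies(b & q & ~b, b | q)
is always true.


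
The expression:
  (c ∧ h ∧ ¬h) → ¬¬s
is always true.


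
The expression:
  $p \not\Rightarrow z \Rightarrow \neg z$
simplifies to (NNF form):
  $\text{True}$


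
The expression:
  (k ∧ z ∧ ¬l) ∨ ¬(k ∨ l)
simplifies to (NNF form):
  ¬l ∧ (z ∨ ¬k)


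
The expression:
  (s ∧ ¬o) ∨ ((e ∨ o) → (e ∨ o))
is always true.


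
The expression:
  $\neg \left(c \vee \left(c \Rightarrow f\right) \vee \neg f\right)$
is never true.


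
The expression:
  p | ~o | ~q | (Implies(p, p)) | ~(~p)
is always true.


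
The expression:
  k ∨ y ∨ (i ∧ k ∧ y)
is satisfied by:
  {y: True, k: True}
  {y: True, k: False}
  {k: True, y: False}


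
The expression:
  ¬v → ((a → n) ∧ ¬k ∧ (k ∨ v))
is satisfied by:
  {v: True}


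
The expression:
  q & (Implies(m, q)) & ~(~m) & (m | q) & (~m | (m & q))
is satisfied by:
  {m: True, q: True}


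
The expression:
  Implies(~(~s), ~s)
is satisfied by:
  {s: False}


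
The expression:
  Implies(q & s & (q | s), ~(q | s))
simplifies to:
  ~q | ~s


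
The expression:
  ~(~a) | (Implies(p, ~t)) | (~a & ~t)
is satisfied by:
  {a: True, p: False, t: False}
  {p: False, t: False, a: False}
  {a: True, t: True, p: False}
  {t: True, p: False, a: False}
  {a: True, p: True, t: False}
  {p: True, a: False, t: False}
  {a: True, t: True, p: True}


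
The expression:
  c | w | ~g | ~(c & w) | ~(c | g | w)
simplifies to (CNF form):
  True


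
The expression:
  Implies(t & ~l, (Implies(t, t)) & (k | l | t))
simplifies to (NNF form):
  True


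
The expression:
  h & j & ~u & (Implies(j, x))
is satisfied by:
  {h: True, j: True, x: True, u: False}


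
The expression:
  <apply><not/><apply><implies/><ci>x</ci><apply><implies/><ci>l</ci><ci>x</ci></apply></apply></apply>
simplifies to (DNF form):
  <false/>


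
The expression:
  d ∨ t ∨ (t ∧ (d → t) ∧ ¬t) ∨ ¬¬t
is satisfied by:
  {d: True, t: True}
  {d: True, t: False}
  {t: True, d: False}


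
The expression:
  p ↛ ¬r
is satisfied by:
  {r: True, p: True}


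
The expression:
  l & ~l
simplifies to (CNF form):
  False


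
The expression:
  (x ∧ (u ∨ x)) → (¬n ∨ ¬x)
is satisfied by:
  {x: False, n: False}
  {n: True, x: False}
  {x: True, n: False}


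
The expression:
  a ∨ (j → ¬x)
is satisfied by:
  {a: True, x: False, j: False}
  {x: False, j: False, a: False}
  {j: True, a: True, x: False}
  {j: True, x: False, a: False}
  {a: True, x: True, j: False}
  {x: True, a: False, j: False}
  {j: True, x: True, a: True}


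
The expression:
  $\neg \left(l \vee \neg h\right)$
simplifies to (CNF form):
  $h \wedge \neg l$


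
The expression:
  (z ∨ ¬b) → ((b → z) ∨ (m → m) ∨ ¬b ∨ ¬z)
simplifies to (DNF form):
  True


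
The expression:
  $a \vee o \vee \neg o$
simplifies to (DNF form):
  $\text{True}$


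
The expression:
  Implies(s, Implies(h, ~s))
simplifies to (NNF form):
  ~h | ~s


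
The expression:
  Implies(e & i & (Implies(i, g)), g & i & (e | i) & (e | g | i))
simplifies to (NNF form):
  True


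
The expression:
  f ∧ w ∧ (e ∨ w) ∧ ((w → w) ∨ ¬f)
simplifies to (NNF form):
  f ∧ w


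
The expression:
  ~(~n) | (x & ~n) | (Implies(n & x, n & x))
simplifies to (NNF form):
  True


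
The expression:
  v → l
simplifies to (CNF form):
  l ∨ ¬v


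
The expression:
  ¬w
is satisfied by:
  {w: False}


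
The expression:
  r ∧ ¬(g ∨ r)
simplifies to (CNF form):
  False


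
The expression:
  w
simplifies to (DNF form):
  w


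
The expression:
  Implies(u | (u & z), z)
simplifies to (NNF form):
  z | ~u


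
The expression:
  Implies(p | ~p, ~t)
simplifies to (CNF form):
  ~t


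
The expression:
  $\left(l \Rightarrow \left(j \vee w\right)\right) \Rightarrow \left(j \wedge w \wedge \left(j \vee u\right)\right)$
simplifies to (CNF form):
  $\left(j \vee l\right) \wedge \left(j \vee \neg w\right) \wedge \left(w \vee \neg j\right)$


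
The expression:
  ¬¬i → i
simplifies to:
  True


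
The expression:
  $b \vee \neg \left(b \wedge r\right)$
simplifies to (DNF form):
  $\text{True}$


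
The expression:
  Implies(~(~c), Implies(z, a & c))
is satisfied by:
  {a: True, c: False, z: False}
  {c: False, z: False, a: False}
  {a: True, z: True, c: False}
  {z: True, c: False, a: False}
  {a: True, c: True, z: False}
  {c: True, a: False, z: False}
  {a: True, z: True, c: True}


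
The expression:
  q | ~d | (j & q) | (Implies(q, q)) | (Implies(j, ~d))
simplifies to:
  True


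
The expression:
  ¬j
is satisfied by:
  {j: False}


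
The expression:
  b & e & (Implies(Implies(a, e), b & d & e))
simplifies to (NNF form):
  b & d & e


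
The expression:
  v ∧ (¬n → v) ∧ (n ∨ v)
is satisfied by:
  {v: True}


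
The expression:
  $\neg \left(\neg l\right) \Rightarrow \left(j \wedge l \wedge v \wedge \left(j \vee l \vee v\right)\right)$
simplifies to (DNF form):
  $\left(j \wedge v\right) \vee \neg l$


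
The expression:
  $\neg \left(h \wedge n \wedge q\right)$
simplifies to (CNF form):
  $\neg h \vee \neg n \vee \neg q$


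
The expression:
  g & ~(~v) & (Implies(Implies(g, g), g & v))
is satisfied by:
  {g: True, v: True}


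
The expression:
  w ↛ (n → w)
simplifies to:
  False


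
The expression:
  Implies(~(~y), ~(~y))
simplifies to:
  True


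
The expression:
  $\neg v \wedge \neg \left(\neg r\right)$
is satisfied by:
  {r: True, v: False}


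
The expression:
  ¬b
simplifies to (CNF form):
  ¬b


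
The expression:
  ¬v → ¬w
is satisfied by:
  {v: True, w: False}
  {w: False, v: False}
  {w: True, v: True}


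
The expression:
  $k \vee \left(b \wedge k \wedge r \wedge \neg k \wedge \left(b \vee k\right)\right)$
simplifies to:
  $k$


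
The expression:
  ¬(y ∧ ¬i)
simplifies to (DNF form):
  i ∨ ¬y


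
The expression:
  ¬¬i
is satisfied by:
  {i: True}


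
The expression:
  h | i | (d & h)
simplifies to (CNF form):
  h | i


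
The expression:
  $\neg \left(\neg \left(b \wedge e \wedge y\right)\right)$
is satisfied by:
  {e: True, b: True, y: True}


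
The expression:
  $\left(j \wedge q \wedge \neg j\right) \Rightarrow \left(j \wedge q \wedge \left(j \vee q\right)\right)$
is always true.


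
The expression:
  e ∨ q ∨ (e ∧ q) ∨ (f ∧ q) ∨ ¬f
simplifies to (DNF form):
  e ∨ q ∨ ¬f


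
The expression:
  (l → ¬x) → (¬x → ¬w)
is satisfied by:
  {x: True, w: False}
  {w: False, x: False}
  {w: True, x: True}


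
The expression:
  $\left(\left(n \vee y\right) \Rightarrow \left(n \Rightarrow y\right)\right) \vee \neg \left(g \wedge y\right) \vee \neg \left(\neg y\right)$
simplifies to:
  $\text{True}$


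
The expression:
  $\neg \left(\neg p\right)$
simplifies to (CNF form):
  $p$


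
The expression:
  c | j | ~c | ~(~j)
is always true.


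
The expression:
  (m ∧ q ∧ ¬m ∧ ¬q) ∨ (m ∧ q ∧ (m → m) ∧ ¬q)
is never true.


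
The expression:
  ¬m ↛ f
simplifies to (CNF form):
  ¬f ∧ ¬m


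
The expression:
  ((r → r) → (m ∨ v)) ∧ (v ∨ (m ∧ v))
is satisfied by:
  {v: True}


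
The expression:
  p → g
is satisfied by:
  {g: True, p: False}
  {p: False, g: False}
  {p: True, g: True}


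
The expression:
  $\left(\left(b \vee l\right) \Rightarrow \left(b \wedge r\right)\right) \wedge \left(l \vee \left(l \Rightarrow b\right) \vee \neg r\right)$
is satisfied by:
  {r: True, l: False, b: False}
  {l: False, b: False, r: False}
  {b: True, r: True, l: False}
  {b: True, l: True, r: True}


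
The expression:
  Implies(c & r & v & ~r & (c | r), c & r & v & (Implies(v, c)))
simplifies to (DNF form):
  True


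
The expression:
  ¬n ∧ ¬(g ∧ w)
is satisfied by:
  {n: False, w: False, g: False}
  {g: True, n: False, w: False}
  {w: True, n: False, g: False}


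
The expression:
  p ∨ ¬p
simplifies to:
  True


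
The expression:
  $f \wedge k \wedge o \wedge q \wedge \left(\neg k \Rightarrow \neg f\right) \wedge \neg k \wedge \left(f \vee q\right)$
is never true.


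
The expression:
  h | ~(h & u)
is always true.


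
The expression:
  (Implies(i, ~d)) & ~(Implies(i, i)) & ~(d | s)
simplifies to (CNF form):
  False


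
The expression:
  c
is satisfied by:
  {c: True}


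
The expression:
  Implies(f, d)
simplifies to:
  d | ~f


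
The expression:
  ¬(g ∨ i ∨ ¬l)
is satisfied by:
  {l: True, i: False, g: False}


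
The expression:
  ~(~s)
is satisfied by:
  {s: True}


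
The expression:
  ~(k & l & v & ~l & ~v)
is always true.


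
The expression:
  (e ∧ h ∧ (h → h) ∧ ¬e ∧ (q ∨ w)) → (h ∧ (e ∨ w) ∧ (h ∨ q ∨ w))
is always true.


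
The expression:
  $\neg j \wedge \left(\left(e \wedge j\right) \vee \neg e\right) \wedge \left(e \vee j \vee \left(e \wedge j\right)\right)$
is never true.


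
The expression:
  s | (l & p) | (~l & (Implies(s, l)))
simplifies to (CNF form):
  p | s | ~l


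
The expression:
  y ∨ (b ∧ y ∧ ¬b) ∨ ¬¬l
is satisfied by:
  {y: True, l: True}
  {y: True, l: False}
  {l: True, y: False}


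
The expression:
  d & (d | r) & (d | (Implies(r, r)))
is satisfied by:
  {d: True}


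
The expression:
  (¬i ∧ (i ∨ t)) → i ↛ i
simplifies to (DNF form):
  i ∨ ¬t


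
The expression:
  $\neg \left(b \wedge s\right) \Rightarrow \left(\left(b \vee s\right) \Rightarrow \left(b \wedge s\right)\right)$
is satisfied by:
  {s: False, b: False}
  {b: True, s: True}


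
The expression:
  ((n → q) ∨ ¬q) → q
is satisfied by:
  {q: True}


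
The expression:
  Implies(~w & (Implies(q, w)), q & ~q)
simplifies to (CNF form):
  q | w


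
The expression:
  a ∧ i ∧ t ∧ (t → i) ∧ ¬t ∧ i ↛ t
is never true.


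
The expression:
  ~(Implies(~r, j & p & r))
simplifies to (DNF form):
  ~r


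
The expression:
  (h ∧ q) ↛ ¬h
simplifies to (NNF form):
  h ∧ q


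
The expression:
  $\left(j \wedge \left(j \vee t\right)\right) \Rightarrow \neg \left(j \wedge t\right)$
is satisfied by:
  {t: False, j: False}
  {j: True, t: False}
  {t: True, j: False}


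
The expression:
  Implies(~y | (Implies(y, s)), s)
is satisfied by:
  {y: True, s: True}
  {y: True, s: False}
  {s: True, y: False}


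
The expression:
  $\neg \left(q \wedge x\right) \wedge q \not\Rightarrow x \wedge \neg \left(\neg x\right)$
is never true.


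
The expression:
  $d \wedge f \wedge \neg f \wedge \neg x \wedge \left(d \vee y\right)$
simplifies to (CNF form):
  $\text{False}$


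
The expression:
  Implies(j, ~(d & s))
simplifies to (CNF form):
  ~d | ~j | ~s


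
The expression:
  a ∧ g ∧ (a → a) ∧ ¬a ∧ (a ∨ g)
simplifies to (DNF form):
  False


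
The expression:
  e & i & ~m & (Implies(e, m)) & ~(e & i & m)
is never true.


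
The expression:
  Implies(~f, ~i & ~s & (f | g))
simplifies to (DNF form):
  f | (g & ~i & ~s)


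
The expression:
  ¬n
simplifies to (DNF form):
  ¬n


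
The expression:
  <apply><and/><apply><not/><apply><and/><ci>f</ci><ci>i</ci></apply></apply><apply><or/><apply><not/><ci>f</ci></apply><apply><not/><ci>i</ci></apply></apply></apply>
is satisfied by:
  {i: False, f: False}
  {f: True, i: False}
  {i: True, f: False}


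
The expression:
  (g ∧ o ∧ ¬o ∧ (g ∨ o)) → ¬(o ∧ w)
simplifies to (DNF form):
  True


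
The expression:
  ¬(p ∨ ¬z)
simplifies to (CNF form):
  z ∧ ¬p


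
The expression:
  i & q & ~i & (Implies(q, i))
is never true.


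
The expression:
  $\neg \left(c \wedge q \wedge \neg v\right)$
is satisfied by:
  {v: True, c: False, q: False}
  {c: False, q: False, v: False}
  {q: True, v: True, c: False}
  {q: True, c: False, v: False}
  {v: True, c: True, q: False}
  {c: True, v: False, q: False}
  {q: True, c: True, v: True}


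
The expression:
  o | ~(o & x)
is always true.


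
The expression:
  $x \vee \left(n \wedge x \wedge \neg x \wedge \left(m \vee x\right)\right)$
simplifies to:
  $x$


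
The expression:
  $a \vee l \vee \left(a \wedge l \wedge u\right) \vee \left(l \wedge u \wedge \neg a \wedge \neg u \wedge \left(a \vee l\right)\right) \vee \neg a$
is always true.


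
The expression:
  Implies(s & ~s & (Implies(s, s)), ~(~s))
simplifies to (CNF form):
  True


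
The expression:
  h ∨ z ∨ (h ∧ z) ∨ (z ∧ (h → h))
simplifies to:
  h ∨ z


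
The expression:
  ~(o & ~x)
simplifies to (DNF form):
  x | ~o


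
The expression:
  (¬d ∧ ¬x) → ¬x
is always true.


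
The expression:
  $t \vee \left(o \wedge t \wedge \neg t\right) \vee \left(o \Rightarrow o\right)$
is always true.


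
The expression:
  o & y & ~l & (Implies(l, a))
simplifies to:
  o & y & ~l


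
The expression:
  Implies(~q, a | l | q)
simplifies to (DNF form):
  a | l | q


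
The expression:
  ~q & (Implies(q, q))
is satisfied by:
  {q: False}


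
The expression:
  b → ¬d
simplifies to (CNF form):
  ¬b ∨ ¬d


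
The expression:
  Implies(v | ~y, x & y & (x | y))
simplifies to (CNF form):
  y & (x | ~v)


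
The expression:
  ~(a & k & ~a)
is always true.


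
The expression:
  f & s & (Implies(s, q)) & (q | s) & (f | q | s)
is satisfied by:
  {f: True, s: True, q: True}


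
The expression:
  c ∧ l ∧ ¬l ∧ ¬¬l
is never true.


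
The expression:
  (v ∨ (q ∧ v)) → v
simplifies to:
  True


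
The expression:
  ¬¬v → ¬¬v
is always true.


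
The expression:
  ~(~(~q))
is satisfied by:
  {q: False}


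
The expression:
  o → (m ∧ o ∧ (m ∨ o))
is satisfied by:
  {m: True, o: False}
  {o: False, m: False}
  {o: True, m: True}


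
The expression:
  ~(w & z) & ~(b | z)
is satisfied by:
  {z: False, b: False}


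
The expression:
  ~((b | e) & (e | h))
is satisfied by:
  {e: False, h: False, b: False}
  {b: True, e: False, h: False}
  {h: True, e: False, b: False}


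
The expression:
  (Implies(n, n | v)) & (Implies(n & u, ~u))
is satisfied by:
  {u: False, n: False}
  {n: True, u: False}
  {u: True, n: False}


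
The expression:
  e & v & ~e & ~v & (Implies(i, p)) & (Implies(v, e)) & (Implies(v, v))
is never true.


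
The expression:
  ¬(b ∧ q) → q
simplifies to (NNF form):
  q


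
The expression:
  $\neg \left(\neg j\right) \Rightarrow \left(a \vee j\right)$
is always true.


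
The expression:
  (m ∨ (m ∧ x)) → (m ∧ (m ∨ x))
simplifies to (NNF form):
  True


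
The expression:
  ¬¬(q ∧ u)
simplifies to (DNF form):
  q ∧ u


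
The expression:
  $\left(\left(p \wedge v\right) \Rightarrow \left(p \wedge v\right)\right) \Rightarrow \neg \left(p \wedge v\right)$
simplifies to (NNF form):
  $\neg p \vee \neg v$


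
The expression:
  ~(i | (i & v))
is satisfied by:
  {i: False}


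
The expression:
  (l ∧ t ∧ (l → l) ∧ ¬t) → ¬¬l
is always true.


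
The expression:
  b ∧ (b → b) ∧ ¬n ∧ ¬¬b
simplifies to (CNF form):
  b ∧ ¬n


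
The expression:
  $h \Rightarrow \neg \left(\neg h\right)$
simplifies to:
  $\text{True}$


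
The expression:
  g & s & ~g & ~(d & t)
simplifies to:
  False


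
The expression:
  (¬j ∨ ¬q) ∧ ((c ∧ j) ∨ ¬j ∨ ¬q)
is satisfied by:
  {q: False, j: False}
  {j: True, q: False}
  {q: True, j: False}


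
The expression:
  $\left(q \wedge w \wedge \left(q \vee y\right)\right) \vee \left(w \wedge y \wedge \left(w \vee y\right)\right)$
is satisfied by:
  {w: True, y: True, q: True}
  {w: True, y: True, q: False}
  {w: True, q: True, y: False}


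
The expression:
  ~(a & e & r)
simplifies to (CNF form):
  ~a | ~e | ~r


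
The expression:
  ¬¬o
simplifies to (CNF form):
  o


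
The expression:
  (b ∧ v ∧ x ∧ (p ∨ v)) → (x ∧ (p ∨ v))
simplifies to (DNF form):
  True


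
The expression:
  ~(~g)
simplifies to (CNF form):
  g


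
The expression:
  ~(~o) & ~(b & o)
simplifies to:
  o & ~b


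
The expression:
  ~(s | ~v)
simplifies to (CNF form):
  v & ~s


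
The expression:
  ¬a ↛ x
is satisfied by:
  {x: True, a: False}
  {a: False, x: False}
  {a: True, x: True}


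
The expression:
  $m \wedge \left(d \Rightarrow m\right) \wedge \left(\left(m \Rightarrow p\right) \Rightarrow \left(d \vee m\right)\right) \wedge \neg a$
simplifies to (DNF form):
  $m \wedge \neg a$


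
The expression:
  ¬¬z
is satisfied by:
  {z: True}


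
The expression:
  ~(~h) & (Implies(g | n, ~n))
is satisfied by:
  {h: True, n: False}


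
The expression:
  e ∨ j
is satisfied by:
  {e: True, j: True}
  {e: True, j: False}
  {j: True, e: False}


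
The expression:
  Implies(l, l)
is always true.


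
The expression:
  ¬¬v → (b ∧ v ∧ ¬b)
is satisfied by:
  {v: False}


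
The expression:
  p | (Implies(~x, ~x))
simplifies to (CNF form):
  True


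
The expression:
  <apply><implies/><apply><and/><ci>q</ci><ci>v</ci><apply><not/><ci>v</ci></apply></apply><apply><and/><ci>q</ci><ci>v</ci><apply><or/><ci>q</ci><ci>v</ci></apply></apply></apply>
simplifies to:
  <true/>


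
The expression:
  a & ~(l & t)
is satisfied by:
  {a: True, l: False, t: False}
  {a: True, t: True, l: False}
  {a: True, l: True, t: False}


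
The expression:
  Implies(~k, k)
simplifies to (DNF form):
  k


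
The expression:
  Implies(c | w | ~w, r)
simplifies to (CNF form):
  r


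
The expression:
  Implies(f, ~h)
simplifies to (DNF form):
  ~f | ~h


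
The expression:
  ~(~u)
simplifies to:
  u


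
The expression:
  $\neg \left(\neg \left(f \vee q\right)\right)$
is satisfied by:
  {q: True, f: True}
  {q: True, f: False}
  {f: True, q: False}


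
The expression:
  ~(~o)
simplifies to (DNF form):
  o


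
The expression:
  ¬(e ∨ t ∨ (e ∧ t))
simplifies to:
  ¬e ∧ ¬t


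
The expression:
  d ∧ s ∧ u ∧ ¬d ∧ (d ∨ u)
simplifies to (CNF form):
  False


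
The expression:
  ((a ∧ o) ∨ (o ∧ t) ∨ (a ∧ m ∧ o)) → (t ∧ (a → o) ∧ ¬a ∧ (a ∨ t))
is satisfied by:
  {o: False, a: False}
  {a: True, o: False}
  {o: True, a: False}


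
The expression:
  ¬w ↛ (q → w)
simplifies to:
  q ∧ ¬w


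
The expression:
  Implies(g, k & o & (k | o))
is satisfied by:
  {o: True, k: True, g: False}
  {o: True, k: False, g: False}
  {k: True, o: False, g: False}
  {o: False, k: False, g: False}
  {o: True, g: True, k: True}


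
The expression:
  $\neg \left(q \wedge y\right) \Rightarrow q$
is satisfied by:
  {q: True}


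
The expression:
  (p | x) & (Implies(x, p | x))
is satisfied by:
  {x: True, p: True}
  {x: True, p: False}
  {p: True, x: False}


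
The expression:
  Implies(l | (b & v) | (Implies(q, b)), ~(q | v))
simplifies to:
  (q | ~v) & (~b | ~q) & (~l | ~q)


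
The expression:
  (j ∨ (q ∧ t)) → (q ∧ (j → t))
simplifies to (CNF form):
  (q ∨ ¬j) ∧ (t ∨ ¬j)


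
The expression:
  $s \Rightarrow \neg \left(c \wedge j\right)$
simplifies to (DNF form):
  $\neg c \vee \neg j \vee \neg s$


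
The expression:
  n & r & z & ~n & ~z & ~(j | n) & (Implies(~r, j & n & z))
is never true.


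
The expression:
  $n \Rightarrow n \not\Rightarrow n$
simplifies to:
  $\neg n$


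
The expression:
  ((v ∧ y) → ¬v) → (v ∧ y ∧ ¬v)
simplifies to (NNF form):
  v ∧ y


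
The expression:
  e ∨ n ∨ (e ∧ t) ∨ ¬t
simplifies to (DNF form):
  e ∨ n ∨ ¬t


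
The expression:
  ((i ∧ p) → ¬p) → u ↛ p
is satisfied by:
  {i: True, u: True, p: False}
  {u: True, p: False, i: False}
  {i: True, p: True, u: True}
  {i: True, p: True, u: False}


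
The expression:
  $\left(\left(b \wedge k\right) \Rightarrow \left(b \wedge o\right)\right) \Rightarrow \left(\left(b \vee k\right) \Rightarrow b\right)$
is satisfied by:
  {b: True, k: False}
  {k: False, b: False}
  {k: True, b: True}


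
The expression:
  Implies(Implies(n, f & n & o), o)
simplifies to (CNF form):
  n | o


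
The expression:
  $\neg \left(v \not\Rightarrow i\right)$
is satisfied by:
  {i: True, v: False}
  {v: False, i: False}
  {v: True, i: True}


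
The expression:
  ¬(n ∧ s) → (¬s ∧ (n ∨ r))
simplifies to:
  n ∨ (r ∧ ¬s)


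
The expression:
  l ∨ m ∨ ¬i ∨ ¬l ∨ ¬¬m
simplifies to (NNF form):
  True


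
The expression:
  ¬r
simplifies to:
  ¬r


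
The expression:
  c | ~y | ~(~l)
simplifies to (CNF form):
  c | l | ~y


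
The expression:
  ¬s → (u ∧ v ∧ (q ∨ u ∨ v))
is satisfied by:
  {v: True, s: True, u: True}
  {v: True, s: True, u: False}
  {s: True, u: True, v: False}
  {s: True, u: False, v: False}
  {v: True, u: True, s: False}


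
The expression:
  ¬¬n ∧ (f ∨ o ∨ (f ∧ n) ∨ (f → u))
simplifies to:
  n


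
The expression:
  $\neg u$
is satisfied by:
  {u: False}


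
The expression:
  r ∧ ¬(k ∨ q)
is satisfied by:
  {r: True, q: False, k: False}


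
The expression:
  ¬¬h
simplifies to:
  h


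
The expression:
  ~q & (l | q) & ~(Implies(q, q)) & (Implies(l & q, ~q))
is never true.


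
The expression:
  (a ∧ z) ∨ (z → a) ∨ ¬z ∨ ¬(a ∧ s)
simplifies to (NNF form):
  True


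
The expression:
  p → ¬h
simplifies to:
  ¬h ∨ ¬p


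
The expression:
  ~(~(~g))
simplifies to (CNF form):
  ~g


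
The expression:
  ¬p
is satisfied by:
  {p: False}


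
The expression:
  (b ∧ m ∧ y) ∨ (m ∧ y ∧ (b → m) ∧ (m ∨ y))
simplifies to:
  m ∧ y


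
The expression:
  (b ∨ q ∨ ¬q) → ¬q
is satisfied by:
  {q: False}


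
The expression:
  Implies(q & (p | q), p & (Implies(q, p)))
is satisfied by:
  {p: True, q: False}
  {q: False, p: False}
  {q: True, p: True}


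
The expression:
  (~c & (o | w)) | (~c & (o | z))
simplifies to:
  ~c & (o | w | z)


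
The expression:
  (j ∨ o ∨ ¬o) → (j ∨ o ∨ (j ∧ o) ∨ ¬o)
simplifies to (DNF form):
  True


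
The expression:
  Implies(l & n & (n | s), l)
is always true.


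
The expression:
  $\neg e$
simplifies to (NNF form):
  $\neg e$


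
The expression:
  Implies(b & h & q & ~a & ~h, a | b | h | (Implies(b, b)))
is always true.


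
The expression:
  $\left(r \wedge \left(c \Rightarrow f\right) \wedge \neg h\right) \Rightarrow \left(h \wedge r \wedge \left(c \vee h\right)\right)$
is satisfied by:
  {h: True, c: True, r: False, f: False}
  {h: True, c: False, r: False, f: False}
  {f: True, h: True, c: True, r: False}
  {f: True, h: True, c: False, r: False}
  {c: True, f: False, h: False, r: False}
  {f: False, c: False, h: False, r: False}
  {f: True, c: True, h: False, r: False}
  {f: True, c: False, h: False, r: False}
  {r: True, h: True, c: True, f: False}
  {r: True, h: True, c: False, f: False}
  {f: True, r: True, h: True, c: True}
  {f: True, r: True, h: True, c: False}
  {r: True, c: True, h: False, f: False}


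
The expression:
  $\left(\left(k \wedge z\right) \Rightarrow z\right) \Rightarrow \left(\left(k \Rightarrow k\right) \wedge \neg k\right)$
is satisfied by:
  {k: False}


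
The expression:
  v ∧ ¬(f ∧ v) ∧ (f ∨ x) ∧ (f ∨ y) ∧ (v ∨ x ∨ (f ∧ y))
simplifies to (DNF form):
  v ∧ x ∧ y ∧ ¬f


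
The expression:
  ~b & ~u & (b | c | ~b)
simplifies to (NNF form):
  ~b & ~u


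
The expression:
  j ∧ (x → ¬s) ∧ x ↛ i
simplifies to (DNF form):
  j ∧ x ∧ ¬i ∧ ¬s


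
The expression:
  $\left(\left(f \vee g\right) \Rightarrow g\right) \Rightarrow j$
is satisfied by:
  {f: True, j: True, g: False}
  {j: True, g: False, f: False}
  {f: True, j: True, g: True}
  {j: True, g: True, f: False}
  {f: True, g: False, j: False}


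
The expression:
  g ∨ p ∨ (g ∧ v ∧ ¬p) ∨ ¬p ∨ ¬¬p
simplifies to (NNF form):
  True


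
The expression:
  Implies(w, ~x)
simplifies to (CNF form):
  ~w | ~x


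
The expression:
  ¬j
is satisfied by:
  {j: False}


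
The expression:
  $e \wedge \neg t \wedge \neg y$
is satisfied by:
  {e: True, y: False, t: False}


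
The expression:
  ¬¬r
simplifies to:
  r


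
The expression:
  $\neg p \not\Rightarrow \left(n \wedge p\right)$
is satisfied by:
  {p: False}


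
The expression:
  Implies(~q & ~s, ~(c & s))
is always true.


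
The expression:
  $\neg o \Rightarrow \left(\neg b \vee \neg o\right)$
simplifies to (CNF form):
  $\text{True}$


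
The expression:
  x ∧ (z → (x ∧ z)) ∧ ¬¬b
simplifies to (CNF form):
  b ∧ x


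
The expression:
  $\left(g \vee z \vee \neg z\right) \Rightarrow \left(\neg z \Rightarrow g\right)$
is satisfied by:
  {z: True, g: True}
  {z: True, g: False}
  {g: True, z: False}


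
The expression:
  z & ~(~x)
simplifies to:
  x & z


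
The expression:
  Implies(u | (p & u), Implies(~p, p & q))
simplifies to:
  p | ~u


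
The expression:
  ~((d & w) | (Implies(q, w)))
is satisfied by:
  {q: True, w: False}


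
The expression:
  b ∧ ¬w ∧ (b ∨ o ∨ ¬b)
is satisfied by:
  {b: True, w: False}


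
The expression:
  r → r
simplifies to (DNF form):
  True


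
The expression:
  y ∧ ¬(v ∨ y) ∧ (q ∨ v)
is never true.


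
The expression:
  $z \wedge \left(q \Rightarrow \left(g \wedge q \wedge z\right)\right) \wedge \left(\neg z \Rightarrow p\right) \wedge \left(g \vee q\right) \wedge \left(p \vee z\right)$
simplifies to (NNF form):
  $g \wedge z$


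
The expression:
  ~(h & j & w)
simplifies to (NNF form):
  ~h | ~j | ~w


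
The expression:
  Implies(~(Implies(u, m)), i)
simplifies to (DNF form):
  i | m | ~u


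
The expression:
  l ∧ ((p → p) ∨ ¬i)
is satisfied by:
  {l: True}


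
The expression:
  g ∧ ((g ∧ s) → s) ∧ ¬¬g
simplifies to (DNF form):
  g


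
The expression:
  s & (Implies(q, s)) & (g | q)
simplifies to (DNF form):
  (g & s) | (q & s)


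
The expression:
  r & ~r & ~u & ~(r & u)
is never true.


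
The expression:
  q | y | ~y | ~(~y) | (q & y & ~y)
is always true.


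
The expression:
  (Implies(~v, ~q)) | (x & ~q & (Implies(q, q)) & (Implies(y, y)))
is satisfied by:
  {v: True, q: False}
  {q: False, v: False}
  {q: True, v: True}


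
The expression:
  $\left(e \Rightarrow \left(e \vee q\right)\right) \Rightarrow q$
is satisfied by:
  {q: True}


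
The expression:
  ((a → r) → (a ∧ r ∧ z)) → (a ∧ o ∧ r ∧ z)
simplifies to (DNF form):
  (o ∧ r) ∨ (r ∧ ¬z) ∨ ¬a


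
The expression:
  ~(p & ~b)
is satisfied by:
  {b: True, p: False}
  {p: False, b: False}
  {p: True, b: True}


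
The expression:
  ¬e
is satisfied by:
  {e: False}


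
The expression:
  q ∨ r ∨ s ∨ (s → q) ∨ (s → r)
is always true.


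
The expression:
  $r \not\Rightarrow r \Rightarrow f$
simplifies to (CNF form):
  $\text{True}$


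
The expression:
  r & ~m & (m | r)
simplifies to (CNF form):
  r & ~m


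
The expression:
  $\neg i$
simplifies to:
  $\neg i$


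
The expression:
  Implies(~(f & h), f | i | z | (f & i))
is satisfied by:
  {i: True, z: True, f: True}
  {i: True, z: True, f: False}
  {i: True, f: True, z: False}
  {i: True, f: False, z: False}
  {z: True, f: True, i: False}
  {z: True, f: False, i: False}
  {f: True, z: False, i: False}


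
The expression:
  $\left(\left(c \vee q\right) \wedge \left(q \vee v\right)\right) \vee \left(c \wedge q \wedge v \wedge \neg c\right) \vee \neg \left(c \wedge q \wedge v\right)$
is always true.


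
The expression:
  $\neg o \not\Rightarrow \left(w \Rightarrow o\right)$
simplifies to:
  $w \wedge \neg o$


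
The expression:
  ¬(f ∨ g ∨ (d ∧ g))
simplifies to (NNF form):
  ¬f ∧ ¬g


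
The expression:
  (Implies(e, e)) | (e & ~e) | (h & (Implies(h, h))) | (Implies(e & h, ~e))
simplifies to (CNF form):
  True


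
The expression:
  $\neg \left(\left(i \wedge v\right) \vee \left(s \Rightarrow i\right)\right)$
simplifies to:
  $s \wedge \neg i$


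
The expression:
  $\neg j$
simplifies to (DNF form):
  $\neg j$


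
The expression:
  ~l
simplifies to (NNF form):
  ~l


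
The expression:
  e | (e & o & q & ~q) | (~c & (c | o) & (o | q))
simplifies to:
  e | (o & ~c)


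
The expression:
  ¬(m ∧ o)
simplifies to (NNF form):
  ¬m ∨ ¬o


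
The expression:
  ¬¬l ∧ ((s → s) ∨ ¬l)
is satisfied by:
  {l: True}


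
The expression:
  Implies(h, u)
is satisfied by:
  {u: True, h: False}
  {h: False, u: False}
  {h: True, u: True}


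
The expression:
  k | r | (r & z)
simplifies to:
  k | r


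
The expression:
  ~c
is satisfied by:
  {c: False}


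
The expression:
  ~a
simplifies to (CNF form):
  ~a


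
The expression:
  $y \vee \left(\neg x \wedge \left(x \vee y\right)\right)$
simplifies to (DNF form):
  $y$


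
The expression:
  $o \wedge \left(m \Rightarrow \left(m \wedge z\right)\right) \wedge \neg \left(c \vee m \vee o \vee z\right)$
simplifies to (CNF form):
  $\text{False}$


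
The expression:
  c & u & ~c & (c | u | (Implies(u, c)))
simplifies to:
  False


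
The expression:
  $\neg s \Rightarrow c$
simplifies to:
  $c \vee s$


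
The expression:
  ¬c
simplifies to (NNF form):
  ¬c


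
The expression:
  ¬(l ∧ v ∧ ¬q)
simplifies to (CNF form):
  q ∨ ¬l ∨ ¬v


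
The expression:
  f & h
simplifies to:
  f & h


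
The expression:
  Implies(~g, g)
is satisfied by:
  {g: True}


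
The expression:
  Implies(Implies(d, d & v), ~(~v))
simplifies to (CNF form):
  d | v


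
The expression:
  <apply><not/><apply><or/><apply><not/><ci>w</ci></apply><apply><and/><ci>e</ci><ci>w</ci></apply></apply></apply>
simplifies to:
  <apply><and/><ci>w</ci><apply><not/><ci>e</ci></apply></apply>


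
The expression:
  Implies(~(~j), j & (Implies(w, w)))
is always true.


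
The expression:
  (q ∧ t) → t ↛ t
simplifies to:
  ¬q ∨ ¬t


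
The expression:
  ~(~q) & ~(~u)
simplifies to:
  q & u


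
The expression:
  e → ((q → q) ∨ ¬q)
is always true.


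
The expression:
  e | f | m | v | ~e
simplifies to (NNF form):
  True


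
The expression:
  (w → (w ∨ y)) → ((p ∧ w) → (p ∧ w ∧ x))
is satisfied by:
  {x: True, p: False, w: False}
  {p: False, w: False, x: False}
  {w: True, x: True, p: False}
  {w: True, p: False, x: False}
  {x: True, p: True, w: False}
  {p: True, x: False, w: False}
  {w: True, p: True, x: True}


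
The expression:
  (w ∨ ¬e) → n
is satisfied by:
  {n: True, e: True, w: False}
  {n: True, e: False, w: False}
  {n: True, w: True, e: True}
  {n: True, w: True, e: False}
  {e: True, w: False, n: False}


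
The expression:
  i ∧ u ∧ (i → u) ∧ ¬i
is never true.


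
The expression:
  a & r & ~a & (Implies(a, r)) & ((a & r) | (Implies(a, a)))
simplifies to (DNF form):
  False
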